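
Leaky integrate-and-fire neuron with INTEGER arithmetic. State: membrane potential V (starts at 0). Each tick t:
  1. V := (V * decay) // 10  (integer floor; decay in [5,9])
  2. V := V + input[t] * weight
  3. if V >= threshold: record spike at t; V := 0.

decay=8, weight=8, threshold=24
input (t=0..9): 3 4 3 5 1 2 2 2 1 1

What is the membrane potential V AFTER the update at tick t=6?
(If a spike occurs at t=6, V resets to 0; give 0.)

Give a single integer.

Answer: 0

Derivation:
t=0: input=3 -> V=0 FIRE
t=1: input=4 -> V=0 FIRE
t=2: input=3 -> V=0 FIRE
t=3: input=5 -> V=0 FIRE
t=4: input=1 -> V=8
t=5: input=2 -> V=22
t=6: input=2 -> V=0 FIRE
t=7: input=2 -> V=16
t=8: input=1 -> V=20
t=9: input=1 -> V=0 FIRE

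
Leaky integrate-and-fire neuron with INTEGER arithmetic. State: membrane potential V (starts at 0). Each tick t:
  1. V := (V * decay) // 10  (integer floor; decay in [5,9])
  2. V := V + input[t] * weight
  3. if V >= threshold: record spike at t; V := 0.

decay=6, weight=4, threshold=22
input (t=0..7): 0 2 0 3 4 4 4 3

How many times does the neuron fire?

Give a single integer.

t=0: input=0 -> V=0
t=1: input=2 -> V=8
t=2: input=0 -> V=4
t=3: input=3 -> V=14
t=4: input=4 -> V=0 FIRE
t=5: input=4 -> V=16
t=6: input=4 -> V=0 FIRE
t=7: input=3 -> V=12

Answer: 2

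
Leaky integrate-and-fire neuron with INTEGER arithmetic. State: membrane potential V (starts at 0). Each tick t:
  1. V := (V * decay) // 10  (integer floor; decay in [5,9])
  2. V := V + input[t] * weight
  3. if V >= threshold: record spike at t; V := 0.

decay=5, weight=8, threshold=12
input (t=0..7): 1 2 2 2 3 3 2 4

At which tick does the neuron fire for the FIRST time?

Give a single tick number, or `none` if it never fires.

t=0: input=1 -> V=8
t=1: input=2 -> V=0 FIRE
t=2: input=2 -> V=0 FIRE
t=3: input=2 -> V=0 FIRE
t=4: input=3 -> V=0 FIRE
t=5: input=3 -> V=0 FIRE
t=6: input=2 -> V=0 FIRE
t=7: input=4 -> V=0 FIRE

Answer: 1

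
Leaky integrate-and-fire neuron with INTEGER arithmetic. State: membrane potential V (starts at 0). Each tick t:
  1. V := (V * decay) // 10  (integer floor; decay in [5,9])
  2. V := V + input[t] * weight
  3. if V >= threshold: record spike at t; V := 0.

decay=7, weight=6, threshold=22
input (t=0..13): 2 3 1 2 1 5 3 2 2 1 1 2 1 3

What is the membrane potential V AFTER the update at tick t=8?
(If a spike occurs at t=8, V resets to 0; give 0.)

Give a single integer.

Answer: 12

Derivation:
t=0: input=2 -> V=12
t=1: input=3 -> V=0 FIRE
t=2: input=1 -> V=6
t=3: input=2 -> V=16
t=4: input=1 -> V=17
t=5: input=5 -> V=0 FIRE
t=6: input=3 -> V=18
t=7: input=2 -> V=0 FIRE
t=8: input=2 -> V=12
t=9: input=1 -> V=14
t=10: input=1 -> V=15
t=11: input=2 -> V=0 FIRE
t=12: input=1 -> V=6
t=13: input=3 -> V=0 FIRE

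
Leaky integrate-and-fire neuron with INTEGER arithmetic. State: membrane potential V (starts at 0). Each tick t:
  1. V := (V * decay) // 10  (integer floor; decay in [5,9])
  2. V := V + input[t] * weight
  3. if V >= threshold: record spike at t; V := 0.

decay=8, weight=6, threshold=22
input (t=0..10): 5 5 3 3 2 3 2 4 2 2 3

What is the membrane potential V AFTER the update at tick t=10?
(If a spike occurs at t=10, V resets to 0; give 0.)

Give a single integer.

Answer: 0

Derivation:
t=0: input=5 -> V=0 FIRE
t=1: input=5 -> V=0 FIRE
t=2: input=3 -> V=18
t=3: input=3 -> V=0 FIRE
t=4: input=2 -> V=12
t=5: input=3 -> V=0 FIRE
t=6: input=2 -> V=12
t=7: input=4 -> V=0 FIRE
t=8: input=2 -> V=12
t=9: input=2 -> V=21
t=10: input=3 -> V=0 FIRE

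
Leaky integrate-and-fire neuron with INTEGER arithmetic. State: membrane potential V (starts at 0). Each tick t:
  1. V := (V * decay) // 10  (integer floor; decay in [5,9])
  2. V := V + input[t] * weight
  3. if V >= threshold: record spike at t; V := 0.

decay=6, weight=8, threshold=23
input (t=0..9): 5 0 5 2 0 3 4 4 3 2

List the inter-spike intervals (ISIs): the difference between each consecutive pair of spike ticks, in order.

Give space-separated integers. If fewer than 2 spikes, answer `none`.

Answer: 2 3 1 1 1

Derivation:
t=0: input=5 -> V=0 FIRE
t=1: input=0 -> V=0
t=2: input=5 -> V=0 FIRE
t=3: input=2 -> V=16
t=4: input=0 -> V=9
t=5: input=3 -> V=0 FIRE
t=6: input=4 -> V=0 FIRE
t=7: input=4 -> V=0 FIRE
t=8: input=3 -> V=0 FIRE
t=9: input=2 -> V=16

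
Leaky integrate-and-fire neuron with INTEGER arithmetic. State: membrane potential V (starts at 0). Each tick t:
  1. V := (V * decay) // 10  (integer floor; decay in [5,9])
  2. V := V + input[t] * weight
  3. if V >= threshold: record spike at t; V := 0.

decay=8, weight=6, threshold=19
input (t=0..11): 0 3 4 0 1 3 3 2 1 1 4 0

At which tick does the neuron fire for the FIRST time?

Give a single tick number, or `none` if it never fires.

Answer: 2

Derivation:
t=0: input=0 -> V=0
t=1: input=3 -> V=18
t=2: input=4 -> V=0 FIRE
t=3: input=0 -> V=0
t=4: input=1 -> V=6
t=5: input=3 -> V=0 FIRE
t=6: input=3 -> V=18
t=7: input=2 -> V=0 FIRE
t=8: input=1 -> V=6
t=9: input=1 -> V=10
t=10: input=4 -> V=0 FIRE
t=11: input=0 -> V=0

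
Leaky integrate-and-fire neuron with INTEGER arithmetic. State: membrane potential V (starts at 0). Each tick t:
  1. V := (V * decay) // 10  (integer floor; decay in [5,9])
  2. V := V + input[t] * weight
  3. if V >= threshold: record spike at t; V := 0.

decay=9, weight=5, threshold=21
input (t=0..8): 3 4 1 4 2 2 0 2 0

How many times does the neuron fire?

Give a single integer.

Answer: 3

Derivation:
t=0: input=3 -> V=15
t=1: input=4 -> V=0 FIRE
t=2: input=1 -> V=5
t=3: input=4 -> V=0 FIRE
t=4: input=2 -> V=10
t=5: input=2 -> V=19
t=6: input=0 -> V=17
t=7: input=2 -> V=0 FIRE
t=8: input=0 -> V=0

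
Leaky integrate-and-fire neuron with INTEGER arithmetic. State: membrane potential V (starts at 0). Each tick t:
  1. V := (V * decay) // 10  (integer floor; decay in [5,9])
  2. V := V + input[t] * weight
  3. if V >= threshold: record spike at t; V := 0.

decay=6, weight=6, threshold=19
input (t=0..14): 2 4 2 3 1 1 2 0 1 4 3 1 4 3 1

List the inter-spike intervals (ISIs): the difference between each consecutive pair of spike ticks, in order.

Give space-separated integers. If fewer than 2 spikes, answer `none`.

t=0: input=2 -> V=12
t=1: input=4 -> V=0 FIRE
t=2: input=2 -> V=12
t=3: input=3 -> V=0 FIRE
t=4: input=1 -> V=6
t=5: input=1 -> V=9
t=6: input=2 -> V=17
t=7: input=0 -> V=10
t=8: input=1 -> V=12
t=9: input=4 -> V=0 FIRE
t=10: input=3 -> V=18
t=11: input=1 -> V=16
t=12: input=4 -> V=0 FIRE
t=13: input=3 -> V=18
t=14: input=1 -> V=16

Answer: 2 6 3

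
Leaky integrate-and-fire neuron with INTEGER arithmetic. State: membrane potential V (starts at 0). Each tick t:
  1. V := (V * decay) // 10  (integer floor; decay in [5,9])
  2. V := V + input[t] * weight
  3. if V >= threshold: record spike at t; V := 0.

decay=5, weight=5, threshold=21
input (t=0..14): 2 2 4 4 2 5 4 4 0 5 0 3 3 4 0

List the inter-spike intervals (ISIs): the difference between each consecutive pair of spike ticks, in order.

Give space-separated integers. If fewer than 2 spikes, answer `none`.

t=0: input=2 -> V=10
t=1: input=2 -> V=15
t=2: input=4 -> V=0 FIRE
t=3: input=4 -> V=20
t=4: input=2 -> V=20
t=5: input=5 -> V=0 FIRE
t=6: input=4 -> V=20
t=7: input=4 -> V=0 FIRE
t=8: input=0 -> V=0
t=9: input=5 -> V=0 FIRE
t=10: input=0 -> V=0
t=11: input=3 -> V=15
t=12: input=3 -> V=0 FIRE
t=13: input=4 -> V=20
t=14: input=0 -> V=10

Answer: 3 2 2 3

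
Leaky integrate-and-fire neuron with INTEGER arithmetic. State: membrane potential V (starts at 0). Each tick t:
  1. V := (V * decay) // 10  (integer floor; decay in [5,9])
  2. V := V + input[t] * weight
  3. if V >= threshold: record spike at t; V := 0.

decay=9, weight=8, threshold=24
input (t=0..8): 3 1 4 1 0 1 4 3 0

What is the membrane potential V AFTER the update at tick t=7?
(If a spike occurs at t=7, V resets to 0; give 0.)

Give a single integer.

t=0: input=3 -> V=0 FIRE
t=1: input=1 -> V=8
t=2: input=4 -> V=0 FIRE
t=3: input=1 -> V=8
t=4: input=0 -> V=7
t=5: input=1 -> V=14
t=6: input=4 -> V=0 FIRE
t=7: input=3 -> V=0 FIRE
t=8: input=0 -> V=0

Answer: 0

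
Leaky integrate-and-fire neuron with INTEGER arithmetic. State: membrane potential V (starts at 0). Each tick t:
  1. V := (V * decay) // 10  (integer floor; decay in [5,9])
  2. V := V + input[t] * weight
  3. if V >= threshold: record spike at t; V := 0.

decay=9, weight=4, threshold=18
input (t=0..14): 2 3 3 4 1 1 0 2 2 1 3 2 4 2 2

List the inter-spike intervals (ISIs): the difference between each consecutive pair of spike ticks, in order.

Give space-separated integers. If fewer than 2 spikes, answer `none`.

t=0: input=2 -> V=8
t=1: input=3 -> V=0 FIRE
t=2: input=3 -> V=12
t=3: input=4 -> V=0 FIRE
t=4: input=1 -> V=4
t=5: input=1 -> V=7
t=6: input=0 -> V=6
t=7: input=2 -> V=13
t=8: input=2 -> V=0 FIRE
t=9: input=1 -> V=4
t=10: input=3 -> V=15
t=11: input=2 -> V=0 FIRE
t=12: input=4 -> V=16
t=13: input=2 -> V=0 FIRE
t=14: input=2 -> V=8

Answer: 2 5 3 2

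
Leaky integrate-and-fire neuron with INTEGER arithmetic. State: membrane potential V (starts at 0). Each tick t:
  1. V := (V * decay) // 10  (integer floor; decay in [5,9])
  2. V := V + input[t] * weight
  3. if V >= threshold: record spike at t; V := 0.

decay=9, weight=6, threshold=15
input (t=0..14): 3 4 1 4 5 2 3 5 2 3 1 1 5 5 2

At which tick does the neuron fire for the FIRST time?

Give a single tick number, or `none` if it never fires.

Answer: 0

Derivation:
t=0: input=3 -> V=0 FIRE
t=1: input=4 -> V=0 FIRE
t=2: input=1 -> V=6
t=3: input=4 -> V=0 FIRE
t=4: input=5 -> V=0 FIRE
t=5: input=2 -> V=12
t=6: input=3 -> V=0 FIRE
t=7: input=5 -> V=0 FIRE
t=8: input=2 -> V=12
t=9: input=3 -> V=0 FIRE
t=10: input=1 -> V=6
t=11: input=1 -> V=11
t=12: input=5 -> V=0 FIRE
t=13: input=5 -> V=0 FIRE
t=14: input=2 -> V=12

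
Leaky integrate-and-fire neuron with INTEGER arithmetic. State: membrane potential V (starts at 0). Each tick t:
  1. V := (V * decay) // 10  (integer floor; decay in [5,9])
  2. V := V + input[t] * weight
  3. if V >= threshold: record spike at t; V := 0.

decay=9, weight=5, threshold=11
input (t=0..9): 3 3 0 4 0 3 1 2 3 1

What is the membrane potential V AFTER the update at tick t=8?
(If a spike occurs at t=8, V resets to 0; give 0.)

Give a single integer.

Answer: 0

Derivation:
t=0: input=3 -> V=0 FIRE
t=1: input=3 -> V=0 FIRE
t=2: input=0 -> V=0
t=3: input=4 -> V=0 FIRE
t=4: input=0 -> V=0
t=5: input=3 -> V=0 FIRE
t=6: input=1 -> V=5
t=7: input=2 -> V=0 FIRE
t=8: input=3 -> V=0 FIRE
t=9: input=1 -> V=5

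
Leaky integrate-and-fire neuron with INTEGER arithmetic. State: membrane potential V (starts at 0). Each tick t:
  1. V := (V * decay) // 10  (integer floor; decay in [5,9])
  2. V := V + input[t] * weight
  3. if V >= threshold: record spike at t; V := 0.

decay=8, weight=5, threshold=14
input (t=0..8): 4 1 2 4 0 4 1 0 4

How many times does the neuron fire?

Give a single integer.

Answer: 5

Derivation:
t=0: input=4 -> V=0 FIRE
t=1: input=1 -> V=5
t=2: input=2 -> V=0 FIRE
t=3: input=4 -> V=0 FIRE
t=4: input=0 -> V=0
t=5: input=4 -> V=0 FIRE
t=6: input=1 -> V=5
t=7: input=0 -> V=4
t=8: input=4 -> V=0 FIRE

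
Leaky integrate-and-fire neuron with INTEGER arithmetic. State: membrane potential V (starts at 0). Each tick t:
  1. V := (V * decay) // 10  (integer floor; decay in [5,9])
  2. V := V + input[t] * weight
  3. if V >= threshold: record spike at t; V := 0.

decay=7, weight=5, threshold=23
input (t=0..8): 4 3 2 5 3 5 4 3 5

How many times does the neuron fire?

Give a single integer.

t=0: input=4 -> V=20
t=1: input=3 -> V=0 FIRE
t=2: input=2 -> V=10
t=3: input=5 -> V=0 FIRE
t=4: input=3 -> V=15
t=5: input=5 -> V=0 FIRE
t=6: input=4 -> V=20
t=7: input=3 -> V=0 FIRE
t=8: input=5 -> V=0 FIRE

Answer: 5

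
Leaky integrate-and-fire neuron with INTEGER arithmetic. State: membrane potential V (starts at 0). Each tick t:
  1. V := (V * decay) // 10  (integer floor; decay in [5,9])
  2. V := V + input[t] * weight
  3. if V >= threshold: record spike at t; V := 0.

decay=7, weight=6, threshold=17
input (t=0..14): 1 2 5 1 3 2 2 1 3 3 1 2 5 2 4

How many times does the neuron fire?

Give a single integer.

Answer: 7

Derivation:
t=0: input=1 -> V=6
t=1: input=2 -> V=16
t=2: input=5 -> V=0 FIRE
t=3: input=1 -> V=6
t=4: input=3 -> V=0 FIRE
t=5: input=2 -> V=12
t=6: input=2 -> V=0 FIRE
t=7: input=1 -> V=6
t=8: input=3 -> V=0 FIRE
t=9: input=3 -> V=0 FIRE
t=10: input=1 -> V=6
t=11: input=2 -> V=16
t=12: input=5 -> V=0 FIRE
t=13: input=2 -> V=12
t=14: input=4 -> V=0 FIRE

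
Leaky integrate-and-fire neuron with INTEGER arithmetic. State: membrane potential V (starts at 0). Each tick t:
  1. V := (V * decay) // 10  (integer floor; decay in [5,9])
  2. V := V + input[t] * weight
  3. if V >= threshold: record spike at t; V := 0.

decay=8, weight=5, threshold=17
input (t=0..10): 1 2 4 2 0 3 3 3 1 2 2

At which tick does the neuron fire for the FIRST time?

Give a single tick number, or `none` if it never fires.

t=0: input=1 -> V=5
t=1: input=2 -> V=14
t=2: input=4 -> V=0 FIRE
t=3: input=2 -> V=10
t=4: input=0 -> V=8
t=5: input=3 -> V=0 FIRE
t=6: input=3 -> V=15
t=7: input=3 -> V=0 FIRE
t=8: input=1 -> V=5
t=9: input=2 -> V=14
t=10: input=2 -> V=0 FIRE

Answer: 2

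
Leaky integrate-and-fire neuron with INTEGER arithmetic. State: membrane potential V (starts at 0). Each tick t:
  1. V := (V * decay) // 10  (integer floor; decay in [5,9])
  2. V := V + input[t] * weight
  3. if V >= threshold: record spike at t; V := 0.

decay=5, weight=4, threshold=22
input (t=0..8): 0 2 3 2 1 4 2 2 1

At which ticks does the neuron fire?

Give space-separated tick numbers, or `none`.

t=0: input=0 -> V=0
t=1: input=2 -> V=8
t=2: input=3 -> V=16
t=3: input=2 -> V=16
t=4: input=1 -> V=12
t=5: input=4 -> V=0 FIRE
t=6: input=2 -> V=8
t=7: input=2 -> V=12
t=8: input=1 -> V=10

Answer: 5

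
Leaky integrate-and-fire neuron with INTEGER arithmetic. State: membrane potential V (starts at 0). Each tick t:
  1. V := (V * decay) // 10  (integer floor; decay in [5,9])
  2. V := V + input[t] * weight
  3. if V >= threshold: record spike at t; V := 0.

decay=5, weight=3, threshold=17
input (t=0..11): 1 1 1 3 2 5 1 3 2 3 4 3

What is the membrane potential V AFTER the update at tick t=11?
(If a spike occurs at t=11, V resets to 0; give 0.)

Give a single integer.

t=0: input=1 -> V=3
t=1: input=1 -> V=4
t=2: input=1 -> V=5
t=3: input=3 -> V=11
t=4: input=2 -> V=11
t=5: input=5 -> V=0 FIRE
t=6: input=1 -> V=3
t=7: input=3 -> V=10
t=8: input=2 -> V=11
t=9: input=3 -> V=14
t=10: input=4 -> V=0 FIRE
t=11: input=3 -> V=9

Answer: 9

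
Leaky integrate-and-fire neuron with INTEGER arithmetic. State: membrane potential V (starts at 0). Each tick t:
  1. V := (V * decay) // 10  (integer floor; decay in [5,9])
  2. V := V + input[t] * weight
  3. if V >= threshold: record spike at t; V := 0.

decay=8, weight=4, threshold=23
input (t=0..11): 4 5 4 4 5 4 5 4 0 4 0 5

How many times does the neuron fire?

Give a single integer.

t=0: input=4 -> V=16
t=1: input=5 -> V=0 FIRE
t=2: input=4 -> V=16
t=3: input=4 -> V=0 FIRE
t=4: input=5 -> V=20
t=5: input=4 -> V=0 FIRE
t=6: input=5 -> V=20
t=7: input=4 -> V=0 FIRE
t=8: input=0 -> V=0
t=9: input=4 -> V=16
t=10: input=0 -> V=12
t=11: input=5 -> V=0 FIRE

Answer: 5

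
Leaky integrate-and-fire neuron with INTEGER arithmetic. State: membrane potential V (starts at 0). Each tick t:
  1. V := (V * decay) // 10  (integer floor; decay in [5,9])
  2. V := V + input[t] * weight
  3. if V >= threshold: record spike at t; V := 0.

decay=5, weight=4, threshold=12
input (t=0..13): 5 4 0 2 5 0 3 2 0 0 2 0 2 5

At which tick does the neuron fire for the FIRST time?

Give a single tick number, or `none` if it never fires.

t=0: input=5 -> V=0 FIRE
t=1: input=4 -> V=0 FIRE
t=2: input=0 -> V=0
t=3: input=2 -> V=8
t=4: input=5 -> V=0 FIRE
t=5: input=0 -> V=0
t=6: input=3 -> V=0 FIRE
t=7: input=2 -> V=8
t=8: input=0 -> V=4
t=9: input=0 -> V=2
t=10: input=2 -> V=9
t=11: input=0 -> V=4
t=12: input=2 -> V=10
t=13: input=5 -> V=0 FIRE

Answer: 0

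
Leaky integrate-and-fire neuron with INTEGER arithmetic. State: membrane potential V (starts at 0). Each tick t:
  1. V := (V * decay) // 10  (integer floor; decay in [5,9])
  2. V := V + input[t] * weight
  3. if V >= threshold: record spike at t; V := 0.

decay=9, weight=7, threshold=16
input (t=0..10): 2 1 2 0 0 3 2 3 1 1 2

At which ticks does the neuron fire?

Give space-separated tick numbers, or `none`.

t=0: input=2 -> V=14
t=1: input=1 -> V=0 FIRE
t=2: input=2 -> V=14
t=3: input=0 -> V=12
t=4: input=0 -> V=10
t=5: input=3 -> V=0 FIRE
t=6: input=2 -> V=14
t=7: input=3 -> V=0 FIRE
t=8: input=1 -> V=7
t=9: input=1 -> V=13
t=10: input=2 -> V=0 FIRE

Answer: 1 5 7 10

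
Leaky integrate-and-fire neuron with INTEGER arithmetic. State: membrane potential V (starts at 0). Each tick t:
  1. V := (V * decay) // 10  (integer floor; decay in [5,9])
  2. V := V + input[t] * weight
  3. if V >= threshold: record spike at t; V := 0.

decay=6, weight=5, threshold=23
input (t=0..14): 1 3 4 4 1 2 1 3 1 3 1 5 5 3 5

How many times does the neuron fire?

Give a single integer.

t=0: input=1 -> V=5
t=1: input=3 -> V=18
t=2: input=4 -> V=0 FIRE
t=3: input=4 -> V=20
t=4: input=1 -> V=17
t=5: input=2 -> V=20
t=6: input=1 -> V=17
t=7: input=3 -> V=0 FIRE
t=8: input=1 -> V=5
t=9: input=3 -> V=18
t=10: input=1 -> V=15
t=11: input=5 -> V=0 FIRE
t=12: input=5 -> V=0 FIRE
t=13: input=3 -> V=15
t=14: input=5 -> V=0 FIRE

Answer: 5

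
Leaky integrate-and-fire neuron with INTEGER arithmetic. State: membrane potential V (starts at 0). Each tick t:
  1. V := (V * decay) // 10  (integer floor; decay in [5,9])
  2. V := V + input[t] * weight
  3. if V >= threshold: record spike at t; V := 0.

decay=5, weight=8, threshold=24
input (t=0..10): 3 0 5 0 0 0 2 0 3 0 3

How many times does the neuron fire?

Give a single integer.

Answer: 4

Derivation:
t=0: input=3 -> V=0 FIRE
t=1: input=0 -> V=0
t=2: input=5 -> V=0 FIRE
t=3: input=0 -> V=0
t=4: input=0 -> V=0
t=5: input=0 -> V=0
t=6: input=2 -> V=16
t=7: input=0 -> V=8
t=8: input=3 -> V=0 FIRE
t=9: input=0 -> V=0
t=10: input=3 -> V=0 FIRE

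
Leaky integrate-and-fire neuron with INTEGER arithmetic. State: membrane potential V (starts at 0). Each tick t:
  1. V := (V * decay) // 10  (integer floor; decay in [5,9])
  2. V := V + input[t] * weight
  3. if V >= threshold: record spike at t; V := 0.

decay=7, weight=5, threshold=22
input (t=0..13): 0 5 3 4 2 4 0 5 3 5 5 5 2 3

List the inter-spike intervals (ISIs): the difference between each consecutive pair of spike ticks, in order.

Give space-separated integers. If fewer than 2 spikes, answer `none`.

t=0: input=0 -> V=0
t=1: input=5 -> V=0 FIRE
t=2: input=3 -> V=15
t=3: input=4 -> V=0 FIRE
t=4: input=2 -> V=10
t=5: input=4 -> V=0 FIRE
t=6: input=0 -> V=0
t=7: input=5 -> V=0 FIRE
t=8: input=3 -> V=15
t=9: input=5 -> V=0 FIRE
t=10: input=5 -> V=0 FIRE
t=11: input=5 -> V=0 FIRE
t=12: input=2 -> V=10
t=13: input=3 -> V=0 FIRE

Answer: 2 2 2 2 1 1 2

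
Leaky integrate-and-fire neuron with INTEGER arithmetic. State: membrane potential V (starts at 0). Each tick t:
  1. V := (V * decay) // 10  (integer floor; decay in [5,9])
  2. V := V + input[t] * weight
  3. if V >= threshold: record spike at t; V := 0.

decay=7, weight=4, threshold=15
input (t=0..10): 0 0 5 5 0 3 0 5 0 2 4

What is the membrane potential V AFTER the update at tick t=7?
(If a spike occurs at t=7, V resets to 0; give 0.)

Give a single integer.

t=0: input=0 -> V=0
t=1: input=0 -> V=0
t=2: input=5 -> V=0 FIRE
t=3: input=5 -> V=0 FIRE
t=4: input=0 -> V=0
t=5: input=3 -> V=12
t=6: input=0 -> V=8
t=7: input=5 -> V=0 FIRE
t=8: input=0 -> V=0
t=9: input=2 -> V=8
t=10: input=4 -> V=0 FIRE

Answer: 0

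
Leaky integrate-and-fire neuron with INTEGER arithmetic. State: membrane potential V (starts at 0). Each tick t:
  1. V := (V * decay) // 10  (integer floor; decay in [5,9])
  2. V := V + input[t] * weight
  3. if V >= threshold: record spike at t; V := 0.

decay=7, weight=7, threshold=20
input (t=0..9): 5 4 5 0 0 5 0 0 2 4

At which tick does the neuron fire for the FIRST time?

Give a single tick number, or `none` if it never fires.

t=0: input=5 -> V=0 FIRE
t=1: input=4 -> V=0 FIRE
t=2: input=5 -> V=0 FIRE
t=3: input=0 -> V=0
t=4: input=0 -> V=0
t=5: input=5 -> V=0 FIRE
t=6: input=0 -> V=0
t=7: input=0 -> V=0
t=8: input=2 -> V=14
t=9: input=4 -> V=0 FIRE

Answer: 0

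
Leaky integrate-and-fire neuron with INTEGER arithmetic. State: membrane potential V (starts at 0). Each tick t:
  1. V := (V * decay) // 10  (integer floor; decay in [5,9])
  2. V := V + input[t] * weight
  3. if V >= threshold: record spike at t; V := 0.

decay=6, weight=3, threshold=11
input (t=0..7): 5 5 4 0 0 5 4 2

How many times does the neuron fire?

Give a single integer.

Answer: 5

Derivation:
t=0: input=5 -> V=0 FIRE
t=1: input=5 -> V=0 FIRE
t=2: input=4 -> V=0 FIRE
t=3: input=0 -> V=0
t=4: input=0 -> V=0
t=5: input=5 -> V=0 FIRE
t=6: input=4 -> V=0 FIRE
t=7: input=2 -> V=6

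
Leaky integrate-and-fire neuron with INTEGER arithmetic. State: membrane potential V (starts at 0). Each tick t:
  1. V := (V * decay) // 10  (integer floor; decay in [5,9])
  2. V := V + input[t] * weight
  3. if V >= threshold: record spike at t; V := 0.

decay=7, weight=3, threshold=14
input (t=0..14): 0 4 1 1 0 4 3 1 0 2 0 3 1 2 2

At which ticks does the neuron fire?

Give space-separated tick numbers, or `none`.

t=0: input=0 -> V=0
t=1: input=4 -> V=12
t=2: input=1 -> V=11
t=3: input=1 -> V=10
t=4: input=0 -> V=7
t=5: input=4 -> V=0 FIRE
t=6: input=3 -> V=9
t=7: input=1 -> V=9
t=8: input=0 -> V=6
t=9: input=2 -> V=10
t=10: input=0 -> V=7
t=11: input=3 -> V=13
t=12: input=1 -> V=12
t=13: input=2 -> V=0 FIRE
t=14: input=2 -> V=6

Answer: 5 13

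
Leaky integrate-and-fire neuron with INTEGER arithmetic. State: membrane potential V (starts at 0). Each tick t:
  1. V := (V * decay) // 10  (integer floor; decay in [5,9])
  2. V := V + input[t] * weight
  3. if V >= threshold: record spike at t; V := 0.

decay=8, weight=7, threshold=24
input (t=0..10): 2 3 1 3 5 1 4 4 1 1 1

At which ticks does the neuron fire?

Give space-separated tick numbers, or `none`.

Answer: 1 3 4 6 7

Derivation:
t=0: input=2 -> V=14
t=1: input=3 -> V=0 FIRE
t=2: input=1 -> V=7
t=3: input=3 -> V=0 FIRE
t=4: input=5 -> V=0 FIRE
t=5: input=1 -> V=7
t=6: input=4 -> V=0 FIRE
t=7: input=4 -> V=0 FIRE
t=8: input=1 -> V=7
t=9: input=1 -> V=12
t=10: input=1 -> V=16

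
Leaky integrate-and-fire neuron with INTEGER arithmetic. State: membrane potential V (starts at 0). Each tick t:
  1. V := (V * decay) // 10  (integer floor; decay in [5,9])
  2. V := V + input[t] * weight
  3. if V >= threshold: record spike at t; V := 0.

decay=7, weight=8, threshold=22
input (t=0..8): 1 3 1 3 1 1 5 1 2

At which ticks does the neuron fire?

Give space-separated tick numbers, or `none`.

Answer: 1 3 6

Derivation:
t=0: input=1 -> V=8
t=1: input=3 -> V=0 FIRE
t=2: input=1 -> V=8
t=3: input=3 -> V=0 FIRE
t=4: input=1 -> V=8
t=5: input=1 -> V=13
t=6: input=5 -> V=0 FIRE
t=7: input=1 -> V=8
t=8: input=2 -> V=21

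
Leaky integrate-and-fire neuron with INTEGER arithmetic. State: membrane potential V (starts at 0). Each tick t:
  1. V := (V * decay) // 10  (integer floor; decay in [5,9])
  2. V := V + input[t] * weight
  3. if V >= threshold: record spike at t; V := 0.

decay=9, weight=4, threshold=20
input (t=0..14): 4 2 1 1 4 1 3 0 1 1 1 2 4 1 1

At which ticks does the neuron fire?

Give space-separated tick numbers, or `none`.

t=0: input=4 -> V=16
t=1: input=2 -> V=0 FIRE
t=2: input=1 -> V=4
t=3: input=1 -> V=7
t=4: input=4 -> V=0 FIRE
t=5: input=1 -> V=4
t=6: input=3 -> V=15
t=7: input=0 -> V=13
t=8: input=1 -> V=15
t=9: input=1 -> V=17
t=10: input=1 -> V=19
t=11: input=2 -> V=0 FIRE
t=12: input=4 -> V=16
t=13: input=1 -> V=18
t=14: input=1 -> V=0 FIRE

Answer: 1 4 11 14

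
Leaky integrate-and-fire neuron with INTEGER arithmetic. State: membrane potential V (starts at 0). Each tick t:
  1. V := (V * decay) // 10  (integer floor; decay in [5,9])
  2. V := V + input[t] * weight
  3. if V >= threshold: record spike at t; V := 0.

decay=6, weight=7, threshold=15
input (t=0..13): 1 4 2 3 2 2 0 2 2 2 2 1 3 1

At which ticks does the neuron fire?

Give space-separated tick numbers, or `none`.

t=0: input=1 -> V=7
t=1: input=4 -> V=0 FIRE
t=2: input=2 -> V=14
t=3: input=3 -> V=0 FIRE
t=4: input=2 -> V=14
t=5: input=2 -> V=0 FIRE
t=6: input=0 -> V=0
t=7: input=2 -> V=14
t=8: input=2 -> V=0 FIRE
t=9: input=2 -> V=14
t=10: input=2 -> V=0 FIRE
t=11: input=1 -> V=7
t=12: input=3 -> V=0 FIRE
t=13: input=1 -> V=7

Answer: 1 3 5 8 10 12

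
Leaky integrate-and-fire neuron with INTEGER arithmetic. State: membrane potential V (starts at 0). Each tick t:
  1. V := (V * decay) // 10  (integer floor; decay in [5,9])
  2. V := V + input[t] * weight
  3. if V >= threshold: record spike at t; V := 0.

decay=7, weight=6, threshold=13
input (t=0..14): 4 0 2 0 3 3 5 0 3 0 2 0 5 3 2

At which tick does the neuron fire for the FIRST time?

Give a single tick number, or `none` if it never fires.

Answer: 0

Derivation:
t=0: input=4 -> V=0 FIRE
t=1: input=0 -> V=0
t=2: input=2 -> V=12
t=3: input=0 -> V=8
t=4: input=3 -> V=0 FIRE
t=5: input=3 -> V=0 FIRE
t=6: input=5 -> V=0 FIRE
t=7: input=0 -> V=0
t=8: input=3 -> V=0 FIRE
t=9: input=0 -> V=0
t=10: input=2 -> V=12
t=11: input=0 -> V=8
t=12: input=5 -> V=0 FIRE
t=13: input=3 -> V=0 FIRE
t=14: input=2 -> V=12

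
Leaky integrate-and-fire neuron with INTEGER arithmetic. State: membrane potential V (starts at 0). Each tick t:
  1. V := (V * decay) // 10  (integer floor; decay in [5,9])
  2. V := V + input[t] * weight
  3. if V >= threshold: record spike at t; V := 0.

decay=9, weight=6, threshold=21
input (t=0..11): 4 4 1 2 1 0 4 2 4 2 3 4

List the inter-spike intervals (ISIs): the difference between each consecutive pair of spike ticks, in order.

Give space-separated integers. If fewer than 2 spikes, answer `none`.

Answer: 1 3 2 2 2 1

Derivation:
t=0: input=4 -> V=0 FIRE
t=1: input=4 -> V=0 FIRE
t=2: input=1 -> V=6
t=3: input=2 -> V=17
t=4: input=1 -> V=0 FIRE
t=5: input=0 -> V=0
t=6: input=4 -> V=0 FIRE
t=7: input=2 -> V=12
t=8: input=4 -> V=0 FIRE
t=9: input=2 -> V=12
t=10: input=3 -> V=0 FIRE
t=11: input=4 -> V=0 FIRE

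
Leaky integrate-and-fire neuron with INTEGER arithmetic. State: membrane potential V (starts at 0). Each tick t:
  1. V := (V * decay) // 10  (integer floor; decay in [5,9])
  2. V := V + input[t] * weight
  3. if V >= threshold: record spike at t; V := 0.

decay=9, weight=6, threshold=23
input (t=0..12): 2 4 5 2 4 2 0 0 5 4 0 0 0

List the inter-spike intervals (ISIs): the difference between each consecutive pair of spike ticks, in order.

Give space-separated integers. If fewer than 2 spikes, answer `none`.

Answer: 1 2 4 1

Derivation:
t=0: input=2 -> V=12
t=1: input=4 -> V=0 FIRE
t=2: input=5 -> V=0 FIRE
t=3: input=2 -> V=12
t=4: input=4 -> V=0 FIRE
t=5: input=2 -> V=12
t=6: input=0 -> V=10
t=7: input=0 -> V=9
t=8: input=5 -> V=0 FIRE
t=9: input=4 -> V=0 FIRE
t=10: input=0 -> V=0
t=11: input=0 -> V=0
t=12: input=0 -> V=0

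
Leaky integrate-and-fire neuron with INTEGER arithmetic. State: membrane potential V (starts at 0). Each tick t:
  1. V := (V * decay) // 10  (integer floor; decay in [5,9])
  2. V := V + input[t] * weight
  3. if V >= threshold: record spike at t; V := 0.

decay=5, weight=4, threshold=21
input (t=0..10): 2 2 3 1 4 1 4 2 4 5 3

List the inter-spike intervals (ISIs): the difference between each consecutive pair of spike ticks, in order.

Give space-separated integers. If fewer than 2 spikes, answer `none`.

Answer: 4 2

Derivation:
t=0: input=2 -> V=8
t=1: input=2 -> V=12
t=2: input=3 -> V=18
t=3: input=1 -> V=13
t=4: input=4 -> V=0 FIRE
t=5: input=1 -> V=4
t=6: input=4 -> V=18
t=7: input=2 -> V=17
t=8: input=4 -> V=0 FIRE
t=9: input=5 -> V=20
t=10: input=3 -> V=0 FIRE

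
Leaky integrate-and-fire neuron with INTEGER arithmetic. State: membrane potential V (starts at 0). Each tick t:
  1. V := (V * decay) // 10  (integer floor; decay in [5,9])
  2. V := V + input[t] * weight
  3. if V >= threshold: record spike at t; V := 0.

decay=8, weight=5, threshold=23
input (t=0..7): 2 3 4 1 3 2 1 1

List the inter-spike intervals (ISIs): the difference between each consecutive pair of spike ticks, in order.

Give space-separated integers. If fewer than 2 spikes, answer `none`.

t=0: input=2 -> V=10
t=1: input=3 -> V=0 FIRE
t=2: input=4 -> V=20
t=3: input=1 -> V=21
t=4: input=3 -> V=0 FIRE
t=5: input=2 -> V=10
t=6: input=1 -> V=13
t=7: input=1 -> V=15

Answer: 3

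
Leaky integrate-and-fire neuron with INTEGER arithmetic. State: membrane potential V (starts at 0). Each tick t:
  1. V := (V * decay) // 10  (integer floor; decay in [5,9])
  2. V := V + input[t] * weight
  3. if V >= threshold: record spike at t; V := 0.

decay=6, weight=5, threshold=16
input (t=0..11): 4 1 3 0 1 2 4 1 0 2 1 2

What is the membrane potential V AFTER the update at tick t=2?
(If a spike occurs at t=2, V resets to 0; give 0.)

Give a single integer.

t=0: input=4 -> V=0 FIRE
t=1: input=1 -> V=5
t=2: input=3 -> V=0 FIRE
t=3: input=0 -> V=0
t=4: input=1 -> V=5
t=5: input=2 -> V=13
t=6: input=4 -> V=0 FIRE
t=7: input=1 -> V=5
t=8: input=0 -> V=3
t=9: input=2 -> V=11
t=10: input=1 -> V=11
t=11: input=2 -> V=0 FIRE

Answer: 0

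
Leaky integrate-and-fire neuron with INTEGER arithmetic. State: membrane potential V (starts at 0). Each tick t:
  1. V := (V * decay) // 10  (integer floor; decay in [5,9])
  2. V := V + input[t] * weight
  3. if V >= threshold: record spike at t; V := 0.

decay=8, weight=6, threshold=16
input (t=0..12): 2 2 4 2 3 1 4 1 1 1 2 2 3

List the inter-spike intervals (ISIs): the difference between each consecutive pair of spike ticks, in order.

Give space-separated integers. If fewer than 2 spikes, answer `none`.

t=0: input=2 -> V=12
t=1: input=2 -> V=0 FIRE
t=2: input=4 -> V=0 FIRE
t=3: input=2 -> V=12
t=4: input=3 -> V=0 FIRE
t=5: input=1 -> V=6
t=6: input=4 -> V=0 FIRE
t=7: input=1 -> V=6
t=8: input=1 -> V=10
t=9: input=1 -> V=14
t=10: input=2 -> V=0 FIRE
t=11: input=2 -> V=12
t=12: input=3 -> V=0 FIRE

Answer: 1 2 2 4 2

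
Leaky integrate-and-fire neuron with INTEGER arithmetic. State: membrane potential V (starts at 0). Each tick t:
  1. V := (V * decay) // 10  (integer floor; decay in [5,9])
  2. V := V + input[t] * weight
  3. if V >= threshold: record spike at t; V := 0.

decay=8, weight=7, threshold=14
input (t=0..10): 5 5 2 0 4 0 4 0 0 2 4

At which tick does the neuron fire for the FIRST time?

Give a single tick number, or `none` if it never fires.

t=0: input=5 -> V=0 FIRE
t=1: input=5 -> V=0 FIRE
t=2: input=2 -> V=0 FIRE
t=3: input=0 -> V=0
t=4: input=4 -> V=0 FIRE
t=5: input=0 -> V=0
t=6: input=4 -> V=0 FIRE
t=7: input=0 -> V=0
t=8: input=0 -> V=0
t=9: input=2 -> V=0 FIRE
t=10: input=4 -> V=0 FIRE

Answer: 0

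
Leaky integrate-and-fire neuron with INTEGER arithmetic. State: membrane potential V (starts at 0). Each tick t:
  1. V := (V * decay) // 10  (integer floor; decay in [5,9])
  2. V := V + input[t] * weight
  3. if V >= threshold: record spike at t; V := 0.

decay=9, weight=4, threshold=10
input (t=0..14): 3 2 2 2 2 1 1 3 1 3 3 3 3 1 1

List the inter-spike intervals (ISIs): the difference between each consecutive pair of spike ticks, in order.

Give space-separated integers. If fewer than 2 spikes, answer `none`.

Answer: 2 2 3 2 1 1 1

Derivation:
t=0: input=3 -> V=0 FIRE
t=1: input=2 -> V=8
t=2: input=2 -> V=0 FIRE
t=3: input=2 -> V=8
t=4: input=2 -> V=0 FIRE
t=5: input=1 -> V=4
t=6: input=1 -> V=7
t=7: input=3 -> V=0 FIRE
t=8: input=1 -> V=4
t=9: input=3 -> V=0 FIRE
t=10: input=3 -> V=0 FIRE
t=11: input=3 -> V=0 FIRE
t=12: input=3 -> V=0 FIRE
t=13: input=1 -> V=4
t=14: input=1 -> V=7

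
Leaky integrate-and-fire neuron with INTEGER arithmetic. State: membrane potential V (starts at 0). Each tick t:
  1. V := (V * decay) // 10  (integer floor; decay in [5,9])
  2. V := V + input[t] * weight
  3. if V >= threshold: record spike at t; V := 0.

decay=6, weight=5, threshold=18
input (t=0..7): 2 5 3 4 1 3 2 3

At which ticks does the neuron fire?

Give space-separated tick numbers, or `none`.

Answer: 1 3 5 7

Derivation:
t=0: input=2 -> V=10
t=1: input=5 -> V=0 FIRE
t=2: input=3 -> V=15
t=3: input=4 -> V=0 FIRE
t=4: input=1 -> V=5
t=5: input=3 -> V=0 FIRE
t=6: input=2 -> V=10
t=7: input=3 -> V=0 FIRE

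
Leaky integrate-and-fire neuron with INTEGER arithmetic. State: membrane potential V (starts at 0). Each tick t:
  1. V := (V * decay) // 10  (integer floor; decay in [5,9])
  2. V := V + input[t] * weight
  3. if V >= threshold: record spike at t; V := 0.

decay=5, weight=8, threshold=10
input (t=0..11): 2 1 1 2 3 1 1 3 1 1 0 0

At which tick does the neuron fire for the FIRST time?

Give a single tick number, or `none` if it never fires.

Answer: 0

Derivation:
t=0: input=2 -> V=0 FIRE
t=1: input=1 -> V=8
t=2: input=1 -> V=0 FIRE
t=3: input=2 -> V=0 FIRE
t=4: input=3 -> V=0 FIRE
t=5: input=1 -> V=8
t=6: input=1 -> V=0 FIRE
t=7: input=3 -> V=0 FIRE
t=8: input=1 -> V=8
t=9: input=1 -> V=0 FIRE
t=10: input=0 -> V=0
t=11: input=0 -> V=0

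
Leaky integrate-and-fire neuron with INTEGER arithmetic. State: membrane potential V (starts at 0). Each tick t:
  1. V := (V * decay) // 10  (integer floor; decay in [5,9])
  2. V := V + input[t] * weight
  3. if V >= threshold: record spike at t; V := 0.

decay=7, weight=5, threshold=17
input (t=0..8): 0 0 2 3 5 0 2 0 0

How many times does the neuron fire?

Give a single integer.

Answer: 2

Derivation:
t=0: input=0 -> V=0
t=1: input=0 -> V=0
t=2: input=2 -> V=10
t=3: input=3 -> V=0 FIRE
t=4: input=5 -> V=0 FIRE
t=5: input=0 -> V=0
t=6: input=2 -> V=10
t=7: input=0 -> V=7
t=8: input=0 -> V=4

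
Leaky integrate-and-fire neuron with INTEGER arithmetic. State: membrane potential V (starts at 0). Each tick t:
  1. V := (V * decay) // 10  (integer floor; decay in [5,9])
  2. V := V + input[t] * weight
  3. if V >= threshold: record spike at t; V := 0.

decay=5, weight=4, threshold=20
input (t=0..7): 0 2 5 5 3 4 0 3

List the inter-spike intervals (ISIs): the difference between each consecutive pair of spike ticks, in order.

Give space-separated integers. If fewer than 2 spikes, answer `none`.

t=0: input=0 -> V=0
t=1: input=2 -> V=8
t=2: input=5 -> V=0 FIRE
t=3: input=5 -> V=0 FIRE
t=4: input=3 -> V=12
t=5: input=4 -> V=0 FIRE
t=6: input=0 -> V=0
t=7: input=3 -> V=12

Answer: 1 2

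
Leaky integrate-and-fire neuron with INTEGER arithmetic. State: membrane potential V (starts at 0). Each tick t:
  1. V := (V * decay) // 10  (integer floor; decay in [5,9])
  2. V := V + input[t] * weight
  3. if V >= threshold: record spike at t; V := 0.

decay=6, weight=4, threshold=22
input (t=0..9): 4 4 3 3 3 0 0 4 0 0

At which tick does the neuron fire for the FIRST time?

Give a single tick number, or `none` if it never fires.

Answer: 1

Derivation:
t=0: input=4 -> V=16
t=1: input=4 -> V=0 FIRE
t=2: input=3 -> V=12
t=3: input=3 -> V=19
t=4: input=3 -> V=0 FIRE
t=5: input=0 -> V=0
t=6: input=0 -> V=0
t=7: input=4 -> V=16
t=8: input=0 -> V=9
t=9: input=0 -> V=5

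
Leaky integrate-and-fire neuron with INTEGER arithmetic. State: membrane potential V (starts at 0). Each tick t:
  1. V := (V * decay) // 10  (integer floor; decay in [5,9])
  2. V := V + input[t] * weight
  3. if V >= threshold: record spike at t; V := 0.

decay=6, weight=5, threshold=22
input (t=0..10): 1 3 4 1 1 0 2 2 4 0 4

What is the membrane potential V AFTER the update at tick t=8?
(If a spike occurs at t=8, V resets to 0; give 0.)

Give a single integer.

Answer: 0

Derivation:
t=0: input=1 -> V=5
t=1: input=3 -> V=18
t=2: input=4 -> V=0 FIRE
t=3: input=1 -> V=5
t=4: input=1 -> V=8
t=5: input=0 -> V=4
t=6: input=2 -> V=12
t=7: input=2 -> V=17
t=8: input=4 -> V=0 FIRE
t=9: input=0 -> V=0
t=10: input=4 -> V=20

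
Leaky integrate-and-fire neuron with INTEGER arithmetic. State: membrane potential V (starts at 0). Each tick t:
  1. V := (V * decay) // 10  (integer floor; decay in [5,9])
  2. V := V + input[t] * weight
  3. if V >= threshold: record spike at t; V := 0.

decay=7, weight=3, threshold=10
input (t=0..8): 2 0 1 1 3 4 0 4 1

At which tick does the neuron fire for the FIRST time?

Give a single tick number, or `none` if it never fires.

t=0: input=2 -> V=6
t=1: input=0 -> V=4
t=2: input=1 -> V=5
t=3: input=1 -> V=6
t=4: input=3 -> V=0 FIRE
t=5: input=4 -> V=0 FIRE
t=6: input=0 -> V=0
t=7: input=4 -> V=0 FIRE
t=8: input=1 -> V=3

Answer: 4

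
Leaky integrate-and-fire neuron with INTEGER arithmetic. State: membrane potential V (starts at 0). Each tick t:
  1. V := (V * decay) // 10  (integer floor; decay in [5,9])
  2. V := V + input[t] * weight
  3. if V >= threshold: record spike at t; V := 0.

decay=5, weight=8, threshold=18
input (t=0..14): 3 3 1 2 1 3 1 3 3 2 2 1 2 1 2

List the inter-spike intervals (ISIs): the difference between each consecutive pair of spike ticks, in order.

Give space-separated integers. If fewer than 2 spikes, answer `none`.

Answer: 1 2 2 2 1 2 2 2

Derivation:
t=0: input=3 -> V=0 FIRE
t=1: input=3 -> V=0 FIRE
t=2: input=1 -> V=8
t=3: input=2 -> V=0 FIRE
t=4: input=1 -> V=8
t=5: input=3 -> V=0 FIRE
t=6: input=1 -> V=8
t=7: input=3 -> V=0 FIRE
t=8: input=3 -> V=0 FIRE
t=9: input=2 -> V=16
t=10: input=2 -> V=0 FIRE
t=11: input=1 -> V=8
t=12: input=2 -> V=0 FIRE
t=13: input=1 -> V=8
t=14: input=2 -> V=0 FIRE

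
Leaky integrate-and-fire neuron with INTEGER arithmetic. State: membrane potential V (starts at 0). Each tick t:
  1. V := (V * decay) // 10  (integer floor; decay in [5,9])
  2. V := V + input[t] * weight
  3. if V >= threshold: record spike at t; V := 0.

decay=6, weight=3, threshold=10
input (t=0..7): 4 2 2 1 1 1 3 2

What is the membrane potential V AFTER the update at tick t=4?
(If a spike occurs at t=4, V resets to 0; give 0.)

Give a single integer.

Answer: 7

Derivation:
t=0: input=4 -> V=0 FIRE
t=1: input=2 -> V=6
t=2: input=2 -> V=9
t=3: input=1 -> V=8
t=4: input=1 -> V=7
t=5: input=1 -> V=7
t=6: input=3 -> V=0 FIRE
t=7: input=2 -> V=6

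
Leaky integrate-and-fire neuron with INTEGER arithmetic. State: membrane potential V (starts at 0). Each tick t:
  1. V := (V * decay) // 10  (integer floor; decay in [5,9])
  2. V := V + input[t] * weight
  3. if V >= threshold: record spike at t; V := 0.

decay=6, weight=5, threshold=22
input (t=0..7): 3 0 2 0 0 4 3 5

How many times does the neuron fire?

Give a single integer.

Answer: 2

Derivation:
t=0: input=3 -> V=15
t=1: input=0 -> V=9
t=2: input=2 -> V=15
t=3: input=0 -> V=9
t=4: input=0 -> V=5
t=5: input=4 -> V=0 FIRE
t=6: input=3 -> V=15
t=7: input=5 -> V=0 FIRE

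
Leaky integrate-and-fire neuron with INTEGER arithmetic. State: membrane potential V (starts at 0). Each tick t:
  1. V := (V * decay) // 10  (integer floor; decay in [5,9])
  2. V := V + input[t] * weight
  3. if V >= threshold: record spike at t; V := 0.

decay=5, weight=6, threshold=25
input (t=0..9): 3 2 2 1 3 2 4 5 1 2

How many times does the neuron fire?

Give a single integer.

t=0: input=3 -> V=18
t=1: input=2 -> V=21
t=2: input=2 -> V=22
t=3: input=1 -> V=17
t=4: input=3 -> V=0 FIRE
t=5: input=2 -> V=12
t=6: input=4 -> V=0 FIRE
t=7: input=5 -> V=0 FIRE
t=8: input=1 -> V=6
t=9: input=2 -> V=15

Answer: 3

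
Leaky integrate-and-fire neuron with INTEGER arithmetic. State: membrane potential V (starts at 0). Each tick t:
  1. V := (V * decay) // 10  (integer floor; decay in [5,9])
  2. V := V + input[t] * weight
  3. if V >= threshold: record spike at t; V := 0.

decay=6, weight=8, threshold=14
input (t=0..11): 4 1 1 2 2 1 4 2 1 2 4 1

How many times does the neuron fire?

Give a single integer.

t=0: input=4 -> V=0 FIRE
t=1: input=1 -> V=8
t=2: input=1 -> V=12
t=3: input=2 -> V=0 FIRE
t=4: input=2 -> V=0 FIRE
t=5: input=1 -> V=8
t=6: input=4 -> V=0 FIRE
t=7: input=2 -> V=0 FIRE
t=8: input=1 -> V=8
t=9: input=2 -> V=0 FIRE
t=10: input=4 -> V=0 FIRE
t=11: input=1 -> V=8

Answer: 7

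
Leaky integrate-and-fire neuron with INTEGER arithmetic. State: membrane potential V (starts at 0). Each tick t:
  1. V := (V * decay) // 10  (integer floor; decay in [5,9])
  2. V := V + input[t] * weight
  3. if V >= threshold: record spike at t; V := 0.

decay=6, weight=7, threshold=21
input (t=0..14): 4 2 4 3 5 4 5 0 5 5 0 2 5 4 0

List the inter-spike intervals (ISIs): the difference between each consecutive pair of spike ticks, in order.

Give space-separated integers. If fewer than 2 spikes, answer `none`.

t=0: input=4 -> V=0 FIRE
t=1: input=2 -> V=14
t=2: input=4 -> V=0 FIRE
t=3: input=3 -> V=0 FIRE
t=4: input=5 -> V=0 FIRE
t=5: input=4 -> V=0 FIRE
t=6: input=5 -> V=0 FIRE
t=7: input=0 -> V=0
t=8: input=5 -> V=0 FIRE
t=9: input=5 -> V=0 FIRE
t=10: input=0 -> V=0
t=11: input=2 -> V=14
t=12: input=5 -> V=0 FIRE
t=13: input=4 -> V=0 FIRE
t=14: input=0 -> V=0

Answer: 2 1 1 1 1 2 1 3 1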